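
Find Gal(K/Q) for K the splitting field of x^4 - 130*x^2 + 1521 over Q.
Gal(K/Q) = Z/2Z (cyclic of order 2)

f factors as (x^2 - 13)(x^2 - 117), so the splitting field is K = Q(sqrt(13), sqrt(117)). The squarefree part of 13 is 13 and the squarefree part of 117 is also 13, so sqrt(13) and sqrt(117) are both rational multiples of sqrt(13). Hence Q(sqrt(13)) = Q(sqrt(117)) = Q(sqrt(13)), and the splitting field collapses to a single degree-2 extension with Galois group Z/2Z.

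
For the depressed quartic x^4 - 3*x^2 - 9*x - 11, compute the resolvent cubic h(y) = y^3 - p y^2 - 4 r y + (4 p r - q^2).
h(y) = y^3 + 3*y^2 + 44*y + 51

Identify coefficients: p = -3, q = -9, r = -11.
Plug into h(y) = y^3 - p y^2 - 4 r y + (4 p r - q^2):
  h(y) = y^3 - (-3) y^2 - 4*(-11) y + (4*(-3)*(-11) - (-9)^2)
       = y^3 + (3) y^2 + (44) y + (51).
Simplifying: h(y) = y^3 + 3*y^2 + 44*y + 51.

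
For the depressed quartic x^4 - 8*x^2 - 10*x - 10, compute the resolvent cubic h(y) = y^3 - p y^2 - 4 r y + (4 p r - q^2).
h(y) = y^3 + 8*y^2 + 40*y + 220

Identify coefficients: p = -8, q = -10, r = -10.
Plug into h(y) = y^3 - p y^2 - 4 r y + (4 p r - q^2):
  h(y) = y^3 - (-8) y^2 - 4*(-10) y + (4*(-8)*(-10) - (-10)^2)
       = y^3 + (8) y^2 + (40) y + (220).
Simplifying: h(y) = y^3 + 8*y^2 + 40*y + 220.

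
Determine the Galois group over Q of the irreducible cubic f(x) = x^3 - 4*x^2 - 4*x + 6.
Gal(K/Q) = S_3 (symmetric group of order 6)

Compute the discriminant of x^3 + (-4)*x^2 + (-4)*x + (6): Δ = 2804. Since Δ is not a rational square, the Galois group is not contained in A_3; it must be the full S_3 (irreducibility of the cubic rules out anything smaller).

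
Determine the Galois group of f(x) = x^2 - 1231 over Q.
Gal(K/Q) = Z/2Z (cyclic of order 2)

x^2 - 1231 is irreducible over Q since 1231 is not a rational square. The splitting field Q(sqrt(1231)) has degree 2 over Q, and its unique nontrivial automorphism is sqrt(1231) ↦ -sqrt(1231). Hence Gal(Q(sqrt(1231))/Q) = Z/2Z.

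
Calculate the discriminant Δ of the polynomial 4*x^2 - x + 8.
Δ = -127

For a quadratic a x^2 + b x + c the discriminant is Δ = b^2 - 4ac = (-1)^2 - 4*(4)*(8) = 1 - (128) = -127.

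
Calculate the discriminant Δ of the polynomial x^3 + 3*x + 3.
Δ = -351

For x^3 + a x^2 + b x + c the discriminant is Δ = 18 a b c - 4 a^3 c + a^2 b^2 - 4 b^3 - 27 c^2.
Plug a = 0, b = 3, c = 3:
  18*(0)*(3)*(3) - 4*(0)^3*(3) + (0)^2*(3)^2 - 4*(3)^3 - 27*(3)^2
  = 0 + (0) + 0 + (-108) + (-243)
  = -351.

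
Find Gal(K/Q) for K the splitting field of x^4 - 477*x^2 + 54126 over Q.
Gal(K/Q) = V_4 (Klein four-group, Z/2Z × Z/2Z)

f factors as (x^2 - 186)(x^2 - 291), so the splitting field is K = Q(sqrt(186), sqrt(291)). The elements 186, 291, 54126 are all non-squares in Q, so sqrt(186) and sqrt(291) generate independent quadratic extensions. Thus [K:Q] = 4 and Gal(K/Q) is generated by the two order-2 automorphisms sqrt(186) ↦ -sqrt(186) and sqrt(291) ↦ -sqrt(291), giving V_4.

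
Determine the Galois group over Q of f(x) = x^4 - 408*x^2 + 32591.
Gal(K/Q) = V_4 (Klein four-group, Z/2Z × Z/2Z)

f factors as (x^2 - 109)(x^2 - 299), so the splitting field is K = Q(sqrt(109), sqrt(299)). The elements 109, 299, 32591 are all non-squares in Q, so sqrt(109) and sqrt(299) generate independent quadratic extensions. Thus [K:Q] = 4 and Gal(K/Q) is generated by the two order-2 automorphisms sqrt(109) ↦ -sqrt(109) and sqrt(299) ↦ -sqrt(299), giving V_4.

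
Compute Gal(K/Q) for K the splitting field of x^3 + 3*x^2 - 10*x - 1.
Gal(K/Q) = S_3 (symmetric group of order 6)

Compute the discriminant of x^3 + (3)*x^2 + (-10)*x + (-1): Δ = 5521. Since Δ is not a rational square, the Galois group is not contained in A_3; it must be the full S_3 (irreducibility of the cubic rules out anything smaller).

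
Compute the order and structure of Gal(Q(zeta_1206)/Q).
|Gal(Q(zeta_1206)/Q)| = phi(1206) = 396; group ≅ (Z/1206Z)^* ≅ Z/6Z × Z/66Z

The n-th cyclotomic polynomial Φ_1206(x) is the minimal polynomial of zeta_1206 over Q and has degree phi(1206) = 396. So Q(zeta_1206) is a degree-396 Galois extension with Galois group (Z/1206Z)^*. By CRT, (Z/1206Z)^* ≅ (Z/2Z)^* × (Z/9Z)^* × (Z/67Z)^*. Each prime-power unit group is (Z/2Z)^* ≅ trivial group (order 1); (Z/9Z)^* ≅ Z/6Z; (Z/67Z)^* ≅ Z/66Z. Hence Gal(Q(zeta_1206)/Q) ≅ Z/6Z × Z/66Z.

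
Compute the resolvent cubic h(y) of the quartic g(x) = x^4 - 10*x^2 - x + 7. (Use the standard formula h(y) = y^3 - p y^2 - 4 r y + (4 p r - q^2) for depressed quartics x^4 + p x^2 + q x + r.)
h(y) = y^3 + 10*y^2 - 28*y - 281

Identify coefficients: p = -10, q = -1, r = 7.
Plug into h(y) = y^3 - p y^2 - 4 r y + (4 p r - q^2):
  h(y) = y^3 - (-10) y^2 - 4*(7) y + (4*(-10)*(7) - (-1)^2)
       = y^3 + (10) y^2 + (-28) y + (-281).
Simplifying: h(y) = y^3 + 10*y^2 - 28*y - 281.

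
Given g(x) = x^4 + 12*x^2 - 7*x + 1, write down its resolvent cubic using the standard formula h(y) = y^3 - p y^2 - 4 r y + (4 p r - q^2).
h(y) = y^3 - 12*y^2 - 4*y - 1

Identify coefficients: p = 12, q = -7, r = 1.
Plug into h(y) = y^3 - p y^2 - 4 r y + (4 p r - q^2):
  h(y) = y^3 - (12) y^2 - 4*(1) y + (4*(12)*(1) - (-7)^2)
       = y^3 + (-12) y^2 + (-4) y + (-1).
Simplifying: h(y) = y^3 - 12*y^2 - 4*y - 1.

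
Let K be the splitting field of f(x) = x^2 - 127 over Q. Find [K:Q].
[K:Q] = 2

The polynomial x^2 - 127 is irreducible over Q since 127 is not a perfect square. Its splitting field is Q(sqrt(127)), which has degree 2 over Q.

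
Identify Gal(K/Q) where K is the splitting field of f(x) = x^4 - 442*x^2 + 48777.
Gal(K/Q) = V_4 (Klein four-group, Z/2Z × Z/2Z)

f factors as (x^2 - 213)(x^2 - 229), so the splitting field is K = Q(sqrt(213), sqrt(229)). The elements 213, 229, 48777 are all non-squares in Q, so sqrt(213) and sqrt(229) generate independent quadratic extensions. Thus [K:Q] = 4 and Gal(K/Q) is generated by the two order-2 automorphisms sqrt(213) ↦ -sqrt(213) and sqrt(229) ↦ -sqrt(229), giving V_4.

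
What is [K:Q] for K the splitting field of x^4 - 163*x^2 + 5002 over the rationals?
[K:Q] = 4

f factors as (x^2 - 41)(x^2 - 122); the splitting field is K = Q(sqrt(41), sqrt(122)). Since 41, 122, and 5002 are all non-squares in Q, the three subfields Q(sqrt(41)), Q(sqrt(122)), Q(sqrt(5002)) are distinct degree-2 extensions, so [K:Q] = 4 (Klein four Galois group).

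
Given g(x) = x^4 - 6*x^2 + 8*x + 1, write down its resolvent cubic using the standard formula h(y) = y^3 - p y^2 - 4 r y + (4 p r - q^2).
h(y) = y^3 + 6*y^2 - 4*y - 88

Identify coefficients: p = -6, q = 8, r = 1.
Plug into h(y) = y^3 - p y^2 - 4 r y + (4 p r - q^2):
  h(y) = y^3 - (-6) y^2 - 4*(1) y + (4*(-6)*(1) - (8)^2)
       = y^3 + (6) y^2 + (-4) y + (-88).
Simplifying: h(y) = y^3 + 6*y^2 - 4*y - 88.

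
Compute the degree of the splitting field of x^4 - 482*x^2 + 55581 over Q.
[K:Q] = 4

f factors as (x^2 - 191)(x^2 - 291); the splitting field is K = Q(sqrt(191), sqrt(291)). Since 191, 291, and 55581 are all non-squares in Q, the three subfields Q(sqrt(191)), Q(sqrt(291)), Q(sqrt(55581)) are distinct degree-2 extensions, so [K:Q] = 4 (Klein four Galois group).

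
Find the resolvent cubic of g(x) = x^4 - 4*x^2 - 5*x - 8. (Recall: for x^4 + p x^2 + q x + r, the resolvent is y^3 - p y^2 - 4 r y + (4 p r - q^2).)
h(y) = y^3 + 4*y^2 + 32*y + 103

Identify coefficients: p = -4, q = -5, r = -8.
Plug into h(y) = y^3 - p y^2 - 4 r y + (4 p r - q^2):
  h(y) = y^3 - (-4) y^2 - 4*(-8) y + (4*(-4)*(-8) - (-5)^2)
       = y^3 + (4) y^2 + (32) y + (103).
Simplifying: h(y) = y^3 + 4*y^2 + 32*y + 103.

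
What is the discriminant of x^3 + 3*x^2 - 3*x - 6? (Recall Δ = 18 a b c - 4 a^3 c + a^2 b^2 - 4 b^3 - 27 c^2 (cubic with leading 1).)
Δ = 837

For x^3 + a x^2 + b x + c the discriminant is Δ = 18 a b c - 4 a^3 c + a^2 b^2 - 4 b^3 - 27 c^2.
Plug a = 3, b = -3, c = -6:
  18*(3)*(-3)*(-6) - 4*(3)^3*(-6) + (3)^2*(-3)^2 - 4*(-3)^3 - 27*(-6)^2
  = 972 + (648) + 81 + (108) + (-972)
  = 837.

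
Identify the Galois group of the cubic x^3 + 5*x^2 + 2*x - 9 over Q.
Gal(K/Q) = S_3 (symmetric group of order 6)

Compute the discriminant of x^3 + (5)*x^2 + (2)*x + (-9): Δ = 761. Since Δ is not a rational square, the Galois group is not contained in A_3; it must be the full S_3 (irreducibility of the cubic rules out anything smaller).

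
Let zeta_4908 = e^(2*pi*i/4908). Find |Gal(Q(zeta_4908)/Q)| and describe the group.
|Gal(Q(zeta_4908)/Q)| = phi(4908) = 1632; group ≅ (Z/4908Z)^* ≅ Z/2Z × Z/2Z × Z/408Z

The n-th cyclotomic polynomial Φ_4908(x) is the minimal polynomial of zeta_4908 over Q and has degree phi(4908) = 1632. So Q(zeta_4908) is a degree-1632 Galois extension with Galois group (Z/4908Z)^*. By CRT, (Z/4908Z)^* ≅ (Z/4Z)^* × (Z/3Z)^* × (Z/409Z)^*. Each prime-power unit group is (Z/4Z)^* ≅ Z/2Z; (Z/3Z)^* ≅ Z/2Z; (Z/409Z)^* ≅ Z/408Z. Hence Gal(Q(zeta_4908)/Q) ≅ Z/2Z × Z/2Z × Z/408Z.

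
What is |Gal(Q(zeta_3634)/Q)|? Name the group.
|Gal(Q(zeta_3634)/Q)| = phi(3634) = 1716; group ≅ (Z/3634Z)^* ≅ Z/22Z × Z/78Z

The n-th cyclotomic polynomial Φ_3634(x) is the minimal polynomial of zeta_3634 over Q and has degree phi(3634) = 1716. So Q(zeta_3634) is a degree-1716 Galois extension with Galois group (Z/3634Z)^*. By CRT, (Z/3634Z)^* ≅ (Z/2Z)^* × (Z/23Z)^* × (Z/79Z)^*. Each prime-power unit group is (Z/2Z)^* ≅ trivial group (order 1); (Z/23Z)^* ≅ Z/22Z; (Z/79Z)^* ≅ Z/78Z. Hence Gal(Q(zeta_3634)/Q) ≅ Z/22Z × Z/78Z.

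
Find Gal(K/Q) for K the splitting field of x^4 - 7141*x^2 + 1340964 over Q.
Gal(K/Q) = Z/2Z (cyclic of order 2)

f factors as (x^2 - 6948)(x^2 - 193), so the splitting field is K = Q(sqrt(6948), sqrt(193)). The squarefree part of 6948 is 193 and the squarefree part of 193 is also 193, so sqrt(6948) and sqrt(193) are both rational multiples of sqrt(193). Hence Q(sqrt(6948)) = Q(sqrt(193)) = Q(sqrt(193)), and the splitting field collapses to a single degree-2 extension with Galois group Z/2Z.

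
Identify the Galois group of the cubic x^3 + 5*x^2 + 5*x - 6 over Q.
Gal(K/Q) = S_3 (symmetric group of order 6)

Compute the discriminant of x^3 + (5)*x^2 + (5)*x + (-6): Δ = -547. Since Δ is not a rational square, the Galois group is not contained in A_3; it must be the full S_3 (irreducibility of the cubic rules out anything smaller).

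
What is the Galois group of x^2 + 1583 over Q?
Gal(K/Q) = Z/2Z (cyclic of order 2)

x^2 + 1583 is irreducible over Q since -1583 is not a rational square. The splitting field Q(sqrt(-1583)) has degree 2 over Q, and its unique nontrivial automorphism is sqrt(-1583) ↦ -sqrt(-1583). Hence Gal(Q(sqrt(-1583))/Q) = Z/2Z.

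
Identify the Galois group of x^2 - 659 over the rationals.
Gal(K/Q) = Z/2Z (cyclic of order 2)

x^2 - 659 is irreducible over Q since 659 is not a rational square. The splitting field Q(sqrt(659)) has degree 2 over Q, and its unique nontrivial automorphism is sqrt(659) ↦ -sqrt(659). Hence Gal(Q(sqrt(659))/Q) = Z/2Z.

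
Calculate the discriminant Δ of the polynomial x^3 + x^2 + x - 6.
Δ = -1059

For x^3 + a x^2 + b x + c the discriminant is Δ = 18 a b c - 4 a^3 c + a^2 b^2 - 4 b^3 - 27 c^2.
Plug a = 1, b = 1, c = -6:
  18*(1)*(1)*(-6) - 4*(1)^3*(-6) + (1)^2*(1)^2 - 4*(1)^3 - 27*(-6)^2
  = -108 + (24) + 1 + (-4) + (-972)
  = -1059.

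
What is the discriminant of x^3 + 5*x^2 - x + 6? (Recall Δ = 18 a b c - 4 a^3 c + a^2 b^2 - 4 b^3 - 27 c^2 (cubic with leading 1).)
Δ = -4483

For x^3 + a x^2 + b x + c the discriminant is Δ = 18 a b c - 4 a^3 c + a^2 b^2 - 4 b^3 - 27 c^2.
Plug a = 5, b = -1, c = 6:
  18*(5)*(-1)*(6) - 4*(5)^3*(6) + (5)^2*(-1)^2 - 4*(-1)^3 - 27*(6)^2
  = -540 + (-3000) + 25 + (4) + (-972)
  = -4483.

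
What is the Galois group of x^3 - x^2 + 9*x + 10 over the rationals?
Gal(K/Q) = S_3 (symmetric group of order 6)

Compute the discriminant of x^3 + (-1)*x^2 + (9)*x + (10): Δ = -7115. Since Δ is not a rational square, the Galois group is not contained in A_3; it must be the full S_3 (irreducibility of the cubic rules out anything smaller).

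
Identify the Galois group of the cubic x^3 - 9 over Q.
Gal(K/Q) = S_3 (symmetric group of order 6)

Compute the discriminant of x^3 + (0)*x^2 + (0)*x + (-9): Δ = -2187. Since Δ is not a rational square, the Galois group is not contained in A_3; it must be the full S_3 (irreducibility of the cubic rules out anything smaller).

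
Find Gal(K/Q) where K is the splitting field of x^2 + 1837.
Gal(K/Q) = Z/2Z (cyclic of order 2)

x^2 + 1837 is irreducible over Q since -1837 is not a rational square. The splitting field Q(sqrt(-1837)) has degree 2 over Q, and its unique nontrivial automorphism is sqrt(-1837) ↦ -sqrt(-1837). Hence Gal(Q(sqrt(-1837))/Q) = Z/2Z.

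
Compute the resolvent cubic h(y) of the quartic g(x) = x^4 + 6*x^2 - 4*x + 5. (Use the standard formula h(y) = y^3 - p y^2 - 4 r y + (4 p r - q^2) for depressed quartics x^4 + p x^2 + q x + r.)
h(y) = y^3 - 6*y^2 - 20*y + 104

Identify coefficients: p = 6, q = -4, r = 5.
Plug into h(y) = y^3 - p y^2 - 4 r y + (4 p r - q^2):
  h(y) = y^3 - (6) y^2 - 4*(5) y + (4*(6)*(5) - (-4)^2)
       = y^3 + (-6) y^2 + (-20) y + (104).
Simplifying: h(y) = y^3 - 6*y^2 - 20*y + 104.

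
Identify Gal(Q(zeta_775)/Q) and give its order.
|Gal(Q(zeta_775)/Q)| = phi(775) = 600; group ≅ (Z/775Z)^* ≅ Z/20Z × Z/30Z

The n-th cyclotomic polynomial Φ_775(x) is the minimal polynomial of zeta_775 over Q and has degree phi(775) = 600. So Q(zeta_775) is a degree-600 Galois extension with Galois group (Z/775Z)^*. By CRT, (Z/775Z)^* ≅ (Z/25Z)^* × (Z/31Z)^*. Each prime-power unit group is (Z/25Z)^* ≅ Z/20Z; (Z/31Z)^* ≅ Z/30Z. Hence Gal(Q(zeta_775)/Q) ≅ Z/20Z × Z/30Z.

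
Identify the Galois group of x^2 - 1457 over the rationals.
Gal(K/Q) = Z/2Z (cyclic of order 2)

x^2 - 1457 is irreducible over Q since 1457 is not a rational square. The splitting field Q(sqrt(1457)) has degree 2 over Q, and its unique nontrivial automorphism is sqrt(1457) ↦ -sqrt(1457). Hence Gal(Q(sqrt(1457))/Q) = Z/2Z.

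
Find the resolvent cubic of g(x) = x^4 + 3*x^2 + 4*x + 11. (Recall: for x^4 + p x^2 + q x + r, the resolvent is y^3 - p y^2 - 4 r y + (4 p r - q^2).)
h(y) = y^3 - 3*y^2 - 44*y + 116

Identify coefficients: p = 3, q = 4, r = 11.
Plug into h(y) = y^3 - p y^2 - 4 r y + (4 p r - q^2):
  h(y) = y^3 - (3) y^2 - 4*(11) y + (4*(3)*(11) - (4)^2)
       = y^3 + (-3) y^2 + (-44) y + (116).
Simplifying: h(y) = y^3 - 3*y^2 - 44*y + 116.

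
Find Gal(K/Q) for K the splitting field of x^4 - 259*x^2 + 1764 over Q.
Gal(K/Q) = Z/2Z (cyclic of order 2)

f factors as (x^2 - 252)(x^2 - 7), so the splitting field is K = Q(sqrt(252), sqrt(7)). The squarefree part of 252 is 7 and the squarefree part of 7 is also 7, so sqrt(252) and sqrt(7) are both rational multiples of sqrt(7). Hence Q(sqrt(252)) = Q(sqrt(7)) = Q(sqrt(7)), and the splitting field collapses to a single degree-2 extension with Galois group Z/2Z.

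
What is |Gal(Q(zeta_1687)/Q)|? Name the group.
|Gal(Q(zeta_1687)/Q)| = phi(1687) = 1440; group ≅ (Z/1687Z)^* ≅ Z/6Z × Z/240Z

The n-th cyclotomic polynomial Φ_1687(x) is the minimal polynomial of zeta_1687 over Q and has degree phi(1687) = 1440. So Q(zeta_1687) is a degree-1440 Galois extension with Galois group (Z/1687Z)^*. By CRT, (Z/1687Z)^* ≅ (Z/7Z)^* × (Z/241Z)^*. Each prime-power unit group is (Z/7Z)^* ≅ Z/6Z; (Z/241Z)^* ≅ Z/240Z. Hence Gal(Q(zeta_1687)/Q) ≅ Z/6Z × Z/240Z.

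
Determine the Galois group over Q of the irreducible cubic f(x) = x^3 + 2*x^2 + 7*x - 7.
Gal(K/Q) = S_3 (symmetric group of order 6)

Compute the discriminant of x^3 + (2)*x^2 + (7)*x + (-7): Δ = -4039. Since Δ is not a rational square, the Galois group is not contained in A_3; it must be the full S_3 (irreducibility of the cubic rules out anything smaller).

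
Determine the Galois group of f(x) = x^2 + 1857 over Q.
Gal(K/Q) = Z/2Z (cyclic of order 2)

x^2 + 1857 is irreducible over Q since -1857 is not a rational square. The splitting field Q(sqrt(-1857)) has degree 2 over Q, and its unique nontrivial automorphism is sqrt(-1857) ↦ -sqrt(-1857). Hence Gal(Q(sqrt(-1857))/Q) = Z/2Z.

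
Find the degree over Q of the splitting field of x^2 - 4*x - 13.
[K:Q] = 2

The discriminant of x^2 + (-4)*x + (-13) is b^2 - 4c = 16 - (-52) = 68. Since 68 is not a perfect square in Q, the polynomial is irreducible over Q. Its two roots generate a degree-2 extension, so [K:Q] = 2.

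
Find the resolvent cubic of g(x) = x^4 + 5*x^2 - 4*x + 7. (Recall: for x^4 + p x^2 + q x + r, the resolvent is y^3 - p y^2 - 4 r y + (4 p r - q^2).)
h(y) = y^3 - 5*y^2 - 28*y + 124

Identify coefficients: p = 5, q = -4, r = 7.
Plug into h(y) = y^3 - p y^2 - 4 r y + (4 p r - q^2):
  h(y) = y^3 - (5) y^2 - 4*(7) y + (4*(5)*(7) - (-4)^2)
       = y^3 + (-5) y^2 + (-28) y + (124).
Simplifying: h(y) = y^3 - 5*y^2 - 28*y + 124.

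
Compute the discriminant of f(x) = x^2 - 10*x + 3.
Δ = 88

For a quadratic a x^2 + b x + c the discriminant is Δ = b^2 - 4ac = (-10)^2 - 4*(1)*(3) = 100 - (12) = 88.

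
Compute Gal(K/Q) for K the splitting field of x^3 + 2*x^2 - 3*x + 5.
Gal(K/Q) = S_3 (symmetric group of order 6)

Compute the discriminant of x^3 + (2)*x^2 + (-3)*x + (5): Δ = -1231. Since Δ is not a rational square, the Galois group is not contained in A_3; it must be the full S_3 (irreducibility of the cubic rules out anything smaller).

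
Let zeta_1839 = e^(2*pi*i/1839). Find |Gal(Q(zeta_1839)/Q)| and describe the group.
|Gal(Q(zeta_1839)/Q)| = phi(1839) = 1224; group ≅ (Z/1839Z)^* ≅ Z/2Z × Z/612Z

The n-th cyclotomic polynomial Φ_1839(x) is the minimal polynomial of zeta_1839 over Q and has degree phi(1839) = 1224. So Q(zeta_1839) is a degree-1224 Galois extension with Galois group (Z/1839Z)^*. By CRT, (Z/1839Z)^* ≅ (Z/3Z)^* × (Z/613Z)^*. Each prime-power unit group is (Z/3Z)^* ≅ Z/2Z; (Z/613Z)^* ≅ Z/612Z. Hence Gal(Q(zeta_1839)/Q) ≅ Z/2Z × Z/612Z.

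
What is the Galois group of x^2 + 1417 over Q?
Gal(K/Q) = Z/2Z (cyclic of order 2)

x^2 + 1417 is irreducible over Q since -1417 is not a rational square. The splitting field Q(sqrt(-1417)) has degree 2 over Q, and its unique nontrivial automorphism is sqrt(-1417) ↦ -sqrt(-1417). Hence Gal(Q(sqrt(-1417))/Q) = Z/2Z.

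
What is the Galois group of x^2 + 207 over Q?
Gal(K/Q) = Z/2Z (cyclic of order 2)

x^2 + 207 is irreducible over Q since -207 is not a rational square. The splitting field Q(sqrt(-207)) has degree 2 over Q, and its unique nontrivial automorphism is sqrt(-207) ↦ -sqrt(-207). Hence Gal(Q(sqrt(-207))/Q) = Z/2Z.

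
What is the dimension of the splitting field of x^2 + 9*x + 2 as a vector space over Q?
[K:Q] = 2

The discriminant of x^2 + (9)*x + (2) is b^2 - 4c = 81 - (8) = 73. Since 73 is not a perfect square in Q, the polynomial is irreducible over Q. Its two roots generate a degree-2 extension, so [K:Q] = 2.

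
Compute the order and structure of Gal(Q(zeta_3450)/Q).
|Gal(Q(zeta_3450)/Q)| = phi(3450) = 880; group ≅ (Z/3450Z)^* ≅ Z/2Z × Z/20Z × Z/22Z

The n-th cyclotomic polynomial Φ_3450(x) is the minimal polynomial of zeta_3450 over Q and has degree phi(3450) = 880. So Q(zeta_3450) is a degree-880 Galois extension with Galois group (Z/3450Z)^*. By CRT, (Z/3450Z)^* ≅ (Z/2Z)^* × (Z/3Z)^* × (Z/25Z)^* × (Z/23Z)^*. Each prime-power unit group is (Z/2Z)^* ≅ trivial group (order 1); (Z/3Z)^* ≅ Z/2Z; (Z/25Z)^* ≅ Z/20Z; (Z/23Z)^* ≅ Z/22Z. Hence Gal(Q(zeta_3450)/Q) ≅ Z/2Z × Z/20Z × Z/22Z.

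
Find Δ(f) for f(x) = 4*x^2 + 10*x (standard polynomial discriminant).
Δ = 100

For a quadratic a x^2 + b x + c the discriminant is Δ = b^2 - 4ac = (10)^2 - 4*(4)*(0) = 100 - (0) = 100.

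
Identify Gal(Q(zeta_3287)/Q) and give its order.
|Gal(Q(zeta_3287)/Q)| = phi(3287) = 3096; group ≅ (Z/3287Z)^* ≅ Z/18Z × Z/172Z

The n-th cyclotomic polynomial Φ_3287(x) is the minimal polynomial of zeta_3287 over Q and has degree phi(3287) = 3096. So Q(zeta_3287) is a degree-3096 Galois extension with Galois group (Z/3287Z)^*. By CRT, (Z/3287Z)^* ≅ (Z/19Z)^* × (Z/173Z)^*. Each prime-power unit group is (Z/19Z)^* ≅ Z/18Z; (Z/173Z)^* ≅ Z/172Z. Hence Gal(Q(zeta_3287)/Q) ≅ Z/18Z × Z/172Z.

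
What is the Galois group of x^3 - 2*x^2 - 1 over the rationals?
Gal(K/Q) = S_3 (symmetric group of order 6)

Compute the discriminant of x^3 + (-2)*x^2 + (0)*x + (-1): Δ = -59. Since Δ is not a rational square, the Galois group is not contained in A_3; it must be the full S_3 (irreducibility of the cubic rules out anything smaller).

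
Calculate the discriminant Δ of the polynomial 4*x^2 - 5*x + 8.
Δ = -103

For a quadratic a x^2 + b x + c the discriminant is Δ = b^2 - 4ac = (-5)^2 - 4*(4)*(8) = 25 - (128) = -103.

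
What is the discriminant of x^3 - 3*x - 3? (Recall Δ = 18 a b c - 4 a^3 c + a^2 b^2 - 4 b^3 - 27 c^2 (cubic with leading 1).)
Δ = -135

For x^3 + a x^2 + b x + c the discriminant is Δ = 18 a b c - 4 a^3 c + a^2 b^2 - 4 b^3 - 27 c^2.
Plug a = 0, b = -3, c = -3:
  18*(0)*(-3)*(-3) - 4*(0)^3*(-3) + (0)^2*(-3)^2 - 4*(-3)^3 - 27*(-3)^2
  = 0 + (0) + 0 + (108) + (-243)
  = -135.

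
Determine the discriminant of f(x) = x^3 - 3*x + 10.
Δ = -2592

For a depressed cubic x^3 + p x + q the discriminant is Δ = -4 p^3 - 27 q^2 = -4*(-3)^3 - 27*(10)^2 = 108 - 2700 = -2592.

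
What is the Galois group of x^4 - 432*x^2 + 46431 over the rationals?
Gal(K/Q) = V_4 (Klein four-group, Z/2Z × Z/2Z)

f factors as (x^2 - 201)(x^2 - 231), so the splitting field is K = Q(sqrt(201), sqrt(231)). The elements 201, 231, 46431 are all non-squares in Q, so sqrt(201) and sqrt(231) generate independent quadratic extensions. Thus [K:Q] = 4 and Gal(K/Q) is generated by the two order-2 automorphisms sqrt(201) ↦ -sqrt(201) and sqrt(231) ↦ -sqrt(231), giving V_4.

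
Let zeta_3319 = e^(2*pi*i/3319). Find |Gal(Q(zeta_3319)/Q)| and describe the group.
|Gal(Q(zeta_3319)/Q)| = phi(3319) = 3318; group ≅ (Z/3319Z)^* ≅ Z/3318Z

The n-th cyclotomic polynomial Φ_3319(x) is the minimal polynomial of zeta_3319 over Q and has degree phi(3319) = 3318. So Q(zeta_3319) is a degree-3318 Galois extension with Galois group (Z/3319Z)^*. (Z/3319Z)^* is cyclic since 3319 is an odd prime power (or 4). Hence Gal(Q(zeta_3319)/Q) ≅ Z/3318Z.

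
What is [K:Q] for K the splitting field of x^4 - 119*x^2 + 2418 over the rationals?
[K:Q] = 4

f factors as (x^2 - 26)(x^2 - 93); the splitting field is K = Q(sqrt(26), sqrt(93)). Since 26, 93, and 2418 are all non-squares in Q, the three subfields Q(sqrt(26)), Q(sqrt(93)), Q(sqrt(2418)) are distinct degree-2 extensions, so [K:Q] = 4 (Klein four Galois group).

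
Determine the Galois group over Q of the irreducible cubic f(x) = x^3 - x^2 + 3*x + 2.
Gal(K/Q) = S_3 (symmetric group of order 6)

Compute the discriminant of x^3 + (-1)*x^2 + (3)*x + (2): Δ = -307. Since Δ is not a rational square, the Galois group is not contained in A_3; it must be the full S_3 (irreducibility of the cubic rules out anything smaller).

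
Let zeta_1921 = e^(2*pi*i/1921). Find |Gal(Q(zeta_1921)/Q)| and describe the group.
|Gal(Q(zeta_1921)/Q)| = phi(1921) = 1792; group ≅ (Z/1921Z)^* ≅ Z/16Z × Z/112Z

The n-th cyclotomic polynomial Φ_1921(x) is the minimal polynomial of zeta_1921 over Q and has degree phi(1921) = 1792. So Q(zeta_1921) is a degree-1792 Galois extension with Galois group (Z/1921Z)^*. By CRT, (Z/1921Z)^* ≅ (Z/17Z)^* × (Z/113Z)^*. Each prime-power unit group is (Z/17Z)^* ≅ Z/16Z; (Z/113Z)^* ≅ Z/112Z. Hence Gal(Q(zeta_1921)/Q) ≅ Z/16Z × Z/112Z.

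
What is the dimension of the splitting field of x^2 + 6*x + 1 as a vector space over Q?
[K:Q] = 2

The discriminant of x^2 + (6)*x + (1) is b^2 - 4c = 36 - (4) = 32. Since 32 is not a perfect square in Q, the polynomial is irreducible over Q. Its two roots generate a degree-2 extension, so [K:Q] = 2.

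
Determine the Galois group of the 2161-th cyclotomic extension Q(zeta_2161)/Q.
|Gal(Q(zeta_2161)/Q)| = phi(2161) = 2160; group ≅ (Z/2161Z)^* ≅ Z/2160Z

The n-th cyclotomic polynomial Φ_2161(x) is the minimal polynomial of zeta_2161 over Q and has degree phi(2161) = 2160. So Q(zeta_2161) is a degree-2160 Galois extension with Galois group (Z/2161Z)^*. (Z/2161Z)^* is cyclic since 2161 is an odd prime power (or 4). Hence Gal(Q(zeta_2161)/Q) ≅ Z/2160Z.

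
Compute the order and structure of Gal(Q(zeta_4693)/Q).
|Gal(Q(zeta_4693)/Q)| = phi(4693) = 4104; group ≅ (Z/4693Z)^* ≅ Z/12Z × Z/342Z

The n-th cyclotomic polynomial Φ_4693(x) is the minimal polynomial of zeta_4693 over Q and has degree phi(4693) = 4104. So Q(zeta_4693) is a degree-4104 Galois extension with Galois group (Z/4693Z)^*. By CRT, (Z/4693Z)^* ≅ (Z/13Z)^* × (Z/361Z)^*. Each prime-power unit group is (Z/13Z)^* ≅ Z/12Z; (Z/361Z)^* ≅ Z/342Z. Hence Gal(Q(zeta_4693)/Q) ≅ Z/12Z × Z/342Z.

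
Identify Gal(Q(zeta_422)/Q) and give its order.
|Gal(Q(zeta_422)/Q)| = phi(422) = 210; group ≅ (Z/422Z)^* ≅ Z/210Z

The n-th cyclotomic polynomial Φ_422(x) is the minimal polynomial of zeta_422 over Q and has degree phi(422) = 210. So Q(zeta_422) is a degree-210 Galois extension with Galois group (Z/422Z)^*. By CRT, (Z/422Z)^* ≅ (Z/2Z)^* × (Z/211Z)^*. Each prime-power unit group is (Z/2Z)^* ≅ trivial group (order 1); (Z/211Z)^* ≅ Z/210Z. Hence Gal(Q(zeta_422)/Q) ≅ Z/210Z.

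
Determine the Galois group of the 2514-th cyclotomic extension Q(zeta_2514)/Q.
|Gal(Q(zeta_2514)/Q)| = phi(2514) = 836; group ≅ (Z/2514Z)^* ≅ Z/2Z × Z/418Z

The n-th cyclotomic polynomial Φ_2514(x) is the minimal polynomial of zeta_2514 over Q and has degree phi(2514) = 836. So Q(zeta_2514) is a degree-836 Galois extension with Galois group (Z/2514Z)^*. By CRT, (Z/2514Z)^* ≅ (Z/2Z)^* × (Z/3Z)^* × (Z/419Z)^*. Each prime-power unit group is (Z/2Z)^* ≅ trivial group (order 1); (Z/3Z)^* ≅ Z/2Z; (Z/419Z)^* ≅ Z/418Z. Hence Gal(Q(zeta_2514)/Q) ≅ Z/2Z × Z/418Z.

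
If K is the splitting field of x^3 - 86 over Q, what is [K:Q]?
[K:Q] = 6

x^3 - 86 has one real root r = 86^(1/3) and two complex roots r*zeta_3, r*zeta_3^2 where zeta_3 = e^(2*pi*i/3). The splitting field is Q(r, zeta_3). [Q(r):Q] = 3 and [Q(zeta_3):Q] = 2 with gcd = 1, so [Q(r, zeta_3):Q] = 3 * 2 = 6.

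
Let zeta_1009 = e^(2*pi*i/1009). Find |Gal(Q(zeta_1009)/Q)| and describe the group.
|Gal(Q(zeta_1009)/Q)| = phi(1009) = 1008; group ≅ (Z/1009Z)^* ≅ Z/1008Z

The n-th cyclotomic polynomial Φ_1009(x) is the minimal polynomial of zeta_1009 over Q and has degree phi(1009) = 1008. So Q(zeta_1009) is a degree-1008 Galois extension with Galois group (Z/1009Z)^*. (Z/1009Z)^* is cyclic since 1009 is an odd prime power (or 4). Hence Gal(Q(zeta_1009)/Q) ≅ Z/1008Z.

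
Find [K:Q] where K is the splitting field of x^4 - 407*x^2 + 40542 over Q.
[K:Q] = 4

f factors as (x^2 - 233)(x^2 - 174); the splitting field is K = Q(sqrt(233), sqrt(174)). Since 233, 174, and 40542 are all non-squares in Q, the three subfields Q(sqrt(233)), Q(sqrt(174)), Q(sqrt(40542)) are distinct degree-2 extensions, so [K:Q] = 4 (Klein four Galois group).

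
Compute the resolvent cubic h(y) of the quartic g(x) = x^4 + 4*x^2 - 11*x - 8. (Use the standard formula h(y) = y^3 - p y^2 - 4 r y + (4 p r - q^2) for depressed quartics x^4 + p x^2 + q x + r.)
h(y) = y^3 - 4*y^2 + 32*y - 249

Identify coefficients: p = 4, q = -11, r = -8.
Plug into h(y) = y^3 - p y^2 - 4 r y + (4 p r - q^2):
  h(y) = y^3 - (4) y^2 - 4*(-8) y + (4*(4)*(-8) - (-11)^2)
       = y^3 + (-4) y^2 + (32) y + (-249).
Simplifying: h(y) = y^3 - 4*y^2 + 32*y - 249.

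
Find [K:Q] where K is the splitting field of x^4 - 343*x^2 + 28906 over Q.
[K:Q] = 4

f factors as (x^2 - 194)(x^2 - 149); the splitting field is K = Q(sqrt(194), sqrt(149)). Since 194, 149, and 28906 are all non-squares in Q, the three subfields Q(sqrt(194)), Q(sqrt(149)), Q(sqrt(28906)) are distinct degree-2 extensions, so [K:Q] = 4 (Klein four Galois group).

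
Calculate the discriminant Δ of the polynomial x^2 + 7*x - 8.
Δ = 81

For a quadratic a x^2 + b x + c the discriminant is Δ = b^2 - 4ac = (7)^2 - 4*(1)*(-8) = 49 - (-32) = 81.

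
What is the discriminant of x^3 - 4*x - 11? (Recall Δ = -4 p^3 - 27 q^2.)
Δ = -3011

For a depressed cubic x^3 + p x + q the discriminant is Δ = -4 p^3 - 27 q^2 = -4*(-4)^3 - 27*(-11)^2 = 256 - 3267 = -3011.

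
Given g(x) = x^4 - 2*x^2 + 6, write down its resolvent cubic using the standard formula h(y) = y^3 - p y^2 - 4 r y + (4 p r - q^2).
h(y) = y^3 + 2*y^2 - 24*y - 48

Identify coefficients: p = -2, q = 0, r = 6.
Plug into h(y) = y^3 - p y^2 - 4 r y + (4 p r - q^2):
  h(y) = y^3 - (-2) y^2 - 4*(6) y + (4*(-2)*(6) - (0)^2)
       = y^3 + (2) y^2 + (-24) y + (-48).
Simplifying: h(y) = y^3 + 2*y^2 - 24*y - 48.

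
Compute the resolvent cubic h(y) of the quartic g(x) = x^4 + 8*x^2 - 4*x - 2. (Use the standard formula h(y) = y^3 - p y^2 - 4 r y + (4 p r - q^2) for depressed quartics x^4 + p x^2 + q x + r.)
h(y) = y^3 - 8*y^2 + 8*y - 80

Identify coefficients: p = 8, q = -4, r = -2.
Plug into h(y) = y^3 - p y^2 - 4 r y + (4 p r - q^2):
  h(y) = y^3 - (8) y^2 - 4*(-2) y + (4*(8)*(-2) - (-4)^2)
       = y^3 + (-8) y^2 + (8) y + (-80).
Simplifying: h(y) = y^3 - 8*y^2 + 8*y - 80.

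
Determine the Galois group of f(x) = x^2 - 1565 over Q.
Gal(K/Q) = Z/2Z (cyclic of order 2)

x^2 - 1565 is irreducible over Q since 1565 is not a rational square. The splitting field Q(sqrt(1565)) has degree 2 over Q, and its unique nontrivial automorphism is sqrt(1565) ↦ -sqrt(1565). Hence Gal(Q(sqrt(1565))/Q) = Z/2Z.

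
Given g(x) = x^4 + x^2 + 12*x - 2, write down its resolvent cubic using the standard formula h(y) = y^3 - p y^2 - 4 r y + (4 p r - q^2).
h(y) = y^3 - y^2 + 8*y - 152

Identify coefficients: p = 1, q = 12, r = -2.
Plug into h(y) = y^3 - p y^2 - 4 r y + (4 p r - q^2):
  h(y) = y^3 - (1) y^2 - 4*(-2) y + (4*(1)*(-2) - (12)^2)
       = y^3 + (-1) y^2 + (8) y + (-152).
Simplifying: h(y) = y^3 - y^2 + 8*y - 152.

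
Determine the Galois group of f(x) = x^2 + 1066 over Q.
Gal(K/Q) = Z/2Z (cyclic of order 2)

x^2 + 1066 is irreducible over Q since -1066 is not a rational square. The splitting field Q(sqrt(-1066)) has degree 2 over Q, and its unique nontrivial automorphism is sqrt(-1066) ↦ -sqrt(-1066). Hence Gal(Q(sqrt(-1066))/Q) = Z/2Z.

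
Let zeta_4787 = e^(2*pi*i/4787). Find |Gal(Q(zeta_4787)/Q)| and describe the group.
|Gal(Q(zeta_4787)/Q)| = phi(4787) = 4786; group ≅ (Z/4787Z)^* ≅ Z/4786Z

The n-th cyclotomic polynomial Φ_4787(x) is the minimal polynomial of zeta_4787 over Q and has degree phi(4787) = 4786. So Q(zeta_4787) is a degree-4786 Galois extension with Galois group (Z/4787Z)^*. (Z/4787Z)^* is cyclic since 4787 is an odd prime power (or 4). Hence Gal(Q(zeta_4787)/Q) ≅ Z/4786Z.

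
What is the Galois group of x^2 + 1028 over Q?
Gal(K/Q) = Z/2Z (cyclic of order 2)

x^2 + 1028 is irreducible over Q since -1028 is not a rational square. The splitting field Q(sqrt(-1028)) has degree 2 over Q, and its unique nontrivial automorphism is sqrt(-1028) ↦ -sqrt(-1028). Hence Gal(Q(sqrt(-1028))/Q) = Z/2Z.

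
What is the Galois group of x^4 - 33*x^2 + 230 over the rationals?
Gal(K/Q) = V_4 (Klein four-group, Z/2Z × Z/2Z)

f factors as (x^2 - 23)(x^2 - 10), so the splitting field is K = Q(sqrt(23), sqrt(10)). The elements 23, 10, 230 are all non-squares in Q, so sqrt(23) and sqrt(10) generate independent quadratic extensions. Thus [K:Q] = 4 and Gal(K/Q) is generated by the two order-2 automorphisms sqrt(23) ↦ -sqrt(23) and sqrt(10) ↦ -sqrt(10), giving V_4.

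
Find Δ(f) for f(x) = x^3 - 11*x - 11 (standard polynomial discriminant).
Δ = 2057

For a depressed cubic x^3 + p x + q the discriminant is Δ = -4 p^3 - 27 q^2 = -4*(-11)^3 - 27*(-11)^2 = 5324 - 3267 = 2057.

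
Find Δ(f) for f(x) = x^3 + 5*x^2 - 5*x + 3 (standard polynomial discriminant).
Δ = -1968

For x^3 + a x^2 + b x + c the discriminant is Δ = 18 a b c - 4 a^3 c + a^2 b^2 - 4 b^3 - 27 c^2.
Plug a = 5, b = -5, c = 3:
  18*(5)*(-5)*(3) - 4*(5)^3*(3) + (5)^2*(-5)^2 - 4*(-5)^3 - 27*(3)^2
  = -1350 + (-1500) + 625 + (500) + (-243)
  = -1968.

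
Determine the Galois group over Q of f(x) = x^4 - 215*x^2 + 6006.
Gal(K/Q) = V_4 (Klein four-group, Z/2Z × Z/2Z)

f factors as (x^2 - 182)(x^2 - 33), so the splitting field is K = Q(sqrt(182), sqrt(33)). The elements 182, 33, 6006 are all non-squares in Q, so sqrt(182) and sqrt(33) generate independent quadratic extensions. Thus [K:Q] = 4 and Gal(K/Q) is generated by the two order-2 automorphisms sqrt(182) ↦ -sqrt(182) and sqrt(33) ↦ -sqrt(33), giving V_4.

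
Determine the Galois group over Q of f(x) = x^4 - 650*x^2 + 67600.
Gal(K/Q) = Z/2Z (cyclic of order 2)

f factors as (x^2 - 130)(x^2 - 520), so the splitting field is K = Q(sqrt(130), sqrt(520)). The squarefree part of 130 is 130 and the squarefree part of 520 is also 130, so sqrt(130) and sqrt(520) are both rational multiples of sqrt(130). Hence Q(sqrt(130)) = Q(sqrt(520)) = Q(sqrt(130)), and the splitting field collapses to a single degree-2 extension with Galois group Z/2Z.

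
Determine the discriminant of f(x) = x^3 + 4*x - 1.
Δ = -283

For x^3 + a x^2 + b x + c the discriminant is Δ = 18 a b c - 4 a^3 c + a^2 b^2 - 4 b^3 - 27 c^2.
Plug a = 0, b = 4, c = -1:
  18*(0)*(4)*(-1) - 4*(0)^3*(-1) + (0)^2*(4)^2 - 4*(4)^3 - 27*(-1)^2
  = 0 + (0) + 0 + (-256) + (-27)
  = -283.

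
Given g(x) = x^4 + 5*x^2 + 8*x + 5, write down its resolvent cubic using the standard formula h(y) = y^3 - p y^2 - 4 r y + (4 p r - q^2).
h(y) = y^3 - 5*y^2 - 20*y + 36

Identify coefficients: p = 5, q = 8, r = 5.
Plug into h(y) = y^3 - p y^2 - 4 r y + (4 p r - q^2):
  h(y) = y^3 - (5) y^2 - 4*(5) y + (4*(5)*(5) - (8)^2)
       = y^3 + (-5) y^2 + (-20) y + (36).
Simplifying: h(y) = y^3 - 5*y^2 - 20*y + 36.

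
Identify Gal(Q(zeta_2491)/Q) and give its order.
|Gal(Q(zeta_2491)/Q)| = phi(2491) = 2392; group ≅ (Z/2491Z)^* ≅ Z/46Z × Z/52Z

The n-th cyclotomic polynomial Φ_2491(x) is the minimal polynomial of zeta_2491 over Q and has degree phi(2491) = 2392. So Q(zeta_2491) is a degree-2392 Galois extension with Galois group (Z/2491Z)^*. By CRT, (Z/2491Z)^* ≅ (Z/47Z)^* × (Z/53Z)^*. Each prime-power unit group is (Z/47Z)^* ≅ Z/46Z; (Z/53Z)^* ≅ Z/52Z. Hence Gal(Q(zeta_2491)/Q) ≅ Z/46Z × Z/52Z.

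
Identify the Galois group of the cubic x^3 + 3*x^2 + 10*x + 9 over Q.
Gal(K/Q) = S_3 (symmetric group of order 6)

Compute the discriminant of x^3 + (3)*x^2 + (10)*x + (9): Δ = -1399. Since Δ is not a rational square, the Galois group is not contained in A_3; it must be the full S_3 (irreducibility of the cubic rules out anything smaller).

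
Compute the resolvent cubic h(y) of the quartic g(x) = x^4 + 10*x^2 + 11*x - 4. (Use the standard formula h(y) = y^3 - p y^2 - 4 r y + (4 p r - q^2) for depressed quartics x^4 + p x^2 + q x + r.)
h(y) = y^3 - 10*y^2 + 16*y - 281

Identify coefficients: p = 10, q = 11, r = -4.
Plug into h(y) = y^3 - p y^2 - 4 r y + (4 p r - q^2):
  h(y) = y^3 - (10) y^2 - 4*(-4) y + (4*(10)*(-4) - (11)^2)
       = y^3 + (-10) y^2 + (16) y + (-281).
Simplifying: h(y) = y^3 - 10*y^2 + 16*y - 281.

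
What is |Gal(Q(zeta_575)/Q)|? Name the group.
|Gal(Q(zeta_575)/Q)| = phi(575) = 440; group ≅ (Z/575Z)^* ≅ Z/20Z × Z/22Z

The n-th cyclotomic polynomial Φ_575(x) is the minimal polynomial of zeta_575 over Q and has degree phi(575) = 440. So Q(zeta_575) is a degree-440 Galois extension with Galois group (Z/575Z)^*. By CRT, (Z/575Z)^* ≅ (Z/25Z)^* × (Z/23Z)^*. Each prime-power unit group is (Z/25Z)^* ≅ Z/20Z; (Z/23Z)^* ≅ Z/22Z. Hence Gal(Q(zeta_575)/Q) ≅ Z/20Z × Z/22Z.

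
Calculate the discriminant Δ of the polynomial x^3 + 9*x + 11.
Δ = -6183

For a depressed cubic x^3 + p x + q the discriminant is Δ = -4 p^3 - 27 q^2 = -4*(9)^3 - 27*(11)^2 = -2916 - 3267 = -6183.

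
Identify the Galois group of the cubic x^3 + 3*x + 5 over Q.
Gal(K/Q) = S_3 (symmetric group of order 6)

Compute the discriminant of x^3 + (0)*x^2 + (3)*x + (5): Δ = -783. Since Δ is not a rational square, the Galois group is not contained in A_3; it must be the full S_3 (irreducibility of the cubic rules out anything smaller).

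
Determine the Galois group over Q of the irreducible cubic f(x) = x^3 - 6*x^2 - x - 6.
Gal(K/Q) = S_3 (symmetric group of order 6)

Compute the discriminant of x^3 + (-6)*x^2 + (-1)*x + (-6): Δ = -6764. Since Δ is not a rational square, the Galois group is not contained in A_3; it must be the full S_3 (irreducibility of the cubic rules out anything smaller).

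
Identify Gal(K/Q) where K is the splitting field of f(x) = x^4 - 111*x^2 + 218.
Gal(K/Q) = V_4 (Klein four-group, Z/2Z × Z/2Z)

f factors as (x^2 - 2)(x^2 - 109), so the splitting field is K = Q(sqrt(2), sqrt(109)). The elements 2, 109, 218 are all non-squares in Q, so sqrt(2) and sqrt(109) generate independent quadratic extensions. Thus [K:Q] = 4 and Gal(K/Q) is generated by the two order-2 automorphisms sqrt(2) ↦ -sqrt(2) and sqrt(109) ↦ -sqrt(109), giving V_4.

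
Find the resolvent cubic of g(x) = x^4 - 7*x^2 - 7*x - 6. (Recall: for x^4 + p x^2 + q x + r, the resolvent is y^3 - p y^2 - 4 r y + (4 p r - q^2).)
h(y) = y^3 + 7*y^2 + 24*y + 119

Identify coefficients: p = -7, q = -7, r = -6.
Plug into h(y) = y^3 - p y^2 - 4 r y + (4 p r - q^2):
  h(y) = y^3 - (-7) y^2 - 4*(-6) y + (4*(-7)*(-6) - (-7)^2)
       = y^3 + (7) y^2 + (24) y + (119).
Simplifying: h(y) = y^3 + 7*y^2 + 24*y + 119.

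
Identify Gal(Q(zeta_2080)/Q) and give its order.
|Gal(Q(zeta_2080)/Q)| = phi(2080) = 768; group ≅ (Z/2080Z)^* ≅ Z/2Z × Z/4Z × Z/8Z × Z/12Z

The n-th cyclotomic polynomial Φ_2080(x) is the minimal polynomial of zeta_2080 over Q and has degree phi(2080) = 768. So Q(zeta_2080) is a degree-768 Galois extension with Galois group (Z/2080Z)^*. By CRT, (Z/2080Z)^* ≅ (Z/32Z)^* × (Z/5Z)^* × (Z/13Z)^*. Each prime-power unit group is (Z/32Z)^* ≅ Z/2Z × Z/8Z; (Z/5Z)^* ≅ Z/4Z; (Z/13Z)^* ≅ Z/12Z. Hence Gal(Q(zeta_2080)/Q) ≅ Z/2Z × Z/4Z × Z/8Z × Z/12Z.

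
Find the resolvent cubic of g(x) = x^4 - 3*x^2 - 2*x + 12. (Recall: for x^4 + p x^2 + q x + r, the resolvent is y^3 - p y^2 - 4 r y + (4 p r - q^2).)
h(y) = y^3 + 3*y^2 - 48*y - 148

Identify coefficients: p = -3, q = -2, r = 12.
Plug into h(y) = y^3 - p y^2 - 4 r y + (4 p r - q^2):
  h(y) = y^3 - (-3) y^2 - 4*(12) y + (4*(-3)*(12) - (-2)^2)
       = y^3 + (3) y^2 + (-48) y + (-148).
Simplifying: h(y) = y^3 + 3*y^2 - 48*y - 148.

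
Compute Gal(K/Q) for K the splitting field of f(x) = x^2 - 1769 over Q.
Gal(K/Q) = Z/2Z (cyclic of order 2)

x^2 - 1769 is irreducible over Q since 1769 is not a rational square. The splitting field Q(sqrt(1769)) has degree 2 over Q, and its unique nontrivial automorphism is sqrt(1769) ↦ -sqrt(1769). Hence Gal(Q(sqrt(1769))/Q) = Z/2Z.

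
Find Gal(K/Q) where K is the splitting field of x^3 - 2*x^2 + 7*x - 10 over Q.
Gal(K/Q) = S_3 (symmetric group of order 6)

Compute the discriminant of x^3 + (-2)*x^2 + (7)*x + (-10): Δ = -1676. Since Δ is not a rational square, the Galois group is not contained in A_3; it must be the full S_3 (irreducibility of the cubic rules out anything smaller).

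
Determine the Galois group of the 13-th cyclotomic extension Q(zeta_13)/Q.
|Gal(Q(zeta_13)/Q)| = phi(13) = 12; group ≅ (Z/13Z)^* ≅ Z/12Z

The n-th cyclotomic polynomial Φ_13(x) is the minimal polynomial of zeta_13 over Q and has degree phi(13) = 12. So Q(zeta_13) is a degree-12 Galois extension with Galois group (Z/13Z)^*. (Z/13Z)^* is cyclic since 13 is an odd prime power (or 4). Hence Gal(Q(zeta_13)/Q) ≅ Z/12Z.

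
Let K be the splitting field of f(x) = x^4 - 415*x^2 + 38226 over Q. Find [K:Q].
[K:Q] = 4

f factors as (x^2 - 277)(x^2 - 138); the splitting field is K = Q(sqrt(277), sqrt(138)). Since 277, 138, and 38226 are all non-squares in Q, the three subfields Q(sqrt(277)), Q(sqrt(138)), Q(sqrt(38226)) are distinct degree-2 extensions, so [K:Q] = 4 (Klein four Galois group).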